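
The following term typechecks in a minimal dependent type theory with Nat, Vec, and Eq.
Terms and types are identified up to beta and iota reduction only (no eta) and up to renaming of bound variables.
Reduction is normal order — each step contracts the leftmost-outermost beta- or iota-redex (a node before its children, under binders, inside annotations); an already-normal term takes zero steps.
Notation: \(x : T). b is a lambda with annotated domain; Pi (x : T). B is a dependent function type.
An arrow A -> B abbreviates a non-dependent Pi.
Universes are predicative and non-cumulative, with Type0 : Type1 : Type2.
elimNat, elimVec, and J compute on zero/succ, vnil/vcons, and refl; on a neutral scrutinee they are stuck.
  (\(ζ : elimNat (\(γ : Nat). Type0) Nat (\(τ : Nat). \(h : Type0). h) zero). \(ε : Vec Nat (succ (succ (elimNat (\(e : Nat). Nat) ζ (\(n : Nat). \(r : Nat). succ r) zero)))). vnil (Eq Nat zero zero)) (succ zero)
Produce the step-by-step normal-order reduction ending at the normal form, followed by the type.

normal-order reduction:
  (\(ζ : elimNat (\(γ : Nat). Type0) Nat (\(τ : Nat). \(h : Type0). h) zero). \(ε : Vec Nat (succ (succ (elimNat (\(e : Nat). Nat) ζ (\(n : Nat). \(r : Nat). succ r) zero)))). vnil (Eq Nat zero zero)) (succ zero)
  ~> \(ζ : Vec Nat (succ (succ (elimNat (\(γ : Nat). Nat) (succ zero) (\(τ : Nat). \(h : Nat). succ h) zero)))). vnil (Eq Nat zero zero)
  ~> \(ζ : Vec Nat (succ (succ (succ zero)))). vnil (Eq Nat zero zero)
the term's type:
  Vec Nat (succ (succ (succ zero))) -> Vec (Eq Nat zero zero) zero


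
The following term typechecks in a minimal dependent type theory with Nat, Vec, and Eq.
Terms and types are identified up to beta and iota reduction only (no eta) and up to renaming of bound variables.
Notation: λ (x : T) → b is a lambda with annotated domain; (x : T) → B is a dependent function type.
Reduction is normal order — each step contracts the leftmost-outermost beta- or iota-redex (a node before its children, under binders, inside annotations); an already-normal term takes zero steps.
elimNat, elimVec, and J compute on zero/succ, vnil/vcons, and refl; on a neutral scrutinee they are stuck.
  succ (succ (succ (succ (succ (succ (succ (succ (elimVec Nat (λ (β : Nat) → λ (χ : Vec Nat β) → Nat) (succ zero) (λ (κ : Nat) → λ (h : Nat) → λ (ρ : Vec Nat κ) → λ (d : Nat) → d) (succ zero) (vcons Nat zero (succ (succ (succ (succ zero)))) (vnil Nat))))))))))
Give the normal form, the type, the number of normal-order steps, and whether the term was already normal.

resulting normal form:
  succ (succ (succ (succ (succ (succ (succ (succ (succ zero))))))))
type:
  Nat
steps to reach normal form (normal order): 6
already normal: no
first contracted redex: an elimVec iota-redex


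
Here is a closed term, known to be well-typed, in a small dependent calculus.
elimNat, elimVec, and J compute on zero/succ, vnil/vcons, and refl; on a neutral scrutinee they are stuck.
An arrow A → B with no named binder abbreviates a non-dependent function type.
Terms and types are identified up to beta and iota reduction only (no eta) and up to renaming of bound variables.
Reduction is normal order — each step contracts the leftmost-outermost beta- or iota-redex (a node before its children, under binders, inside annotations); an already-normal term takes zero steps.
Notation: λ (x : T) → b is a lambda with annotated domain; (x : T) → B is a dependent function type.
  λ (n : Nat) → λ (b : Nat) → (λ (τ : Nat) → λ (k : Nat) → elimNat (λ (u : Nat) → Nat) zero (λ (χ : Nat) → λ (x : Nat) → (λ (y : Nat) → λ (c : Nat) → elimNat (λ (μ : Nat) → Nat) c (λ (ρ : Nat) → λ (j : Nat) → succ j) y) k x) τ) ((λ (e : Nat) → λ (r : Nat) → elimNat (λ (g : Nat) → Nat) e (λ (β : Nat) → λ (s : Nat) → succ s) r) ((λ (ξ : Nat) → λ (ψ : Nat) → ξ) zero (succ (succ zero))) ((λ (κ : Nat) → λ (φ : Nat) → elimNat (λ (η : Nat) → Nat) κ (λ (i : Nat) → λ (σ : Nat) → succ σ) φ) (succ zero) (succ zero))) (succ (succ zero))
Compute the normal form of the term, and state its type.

normal form:
  λ (n : Nat) → λ (b : Nat) → succ (succ (succ (succ zero)))
type:
  Nat → Nat → Nat
observation: 35 normal-order steps separate the term from its normal form.


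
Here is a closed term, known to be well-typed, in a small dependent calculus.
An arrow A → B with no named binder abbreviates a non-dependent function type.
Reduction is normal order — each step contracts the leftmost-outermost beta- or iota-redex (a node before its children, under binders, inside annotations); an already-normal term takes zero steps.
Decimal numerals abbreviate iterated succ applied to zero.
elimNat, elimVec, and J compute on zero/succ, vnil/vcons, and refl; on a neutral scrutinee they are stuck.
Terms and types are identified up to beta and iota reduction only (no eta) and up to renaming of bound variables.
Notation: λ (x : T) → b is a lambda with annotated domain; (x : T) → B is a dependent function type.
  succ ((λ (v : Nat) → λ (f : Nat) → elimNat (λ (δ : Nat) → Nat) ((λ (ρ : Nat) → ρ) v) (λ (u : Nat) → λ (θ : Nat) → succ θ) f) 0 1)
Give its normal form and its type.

normal form:
  2
type:
  Nat
observation: 7 normal-order steps separate the term from its normal form.


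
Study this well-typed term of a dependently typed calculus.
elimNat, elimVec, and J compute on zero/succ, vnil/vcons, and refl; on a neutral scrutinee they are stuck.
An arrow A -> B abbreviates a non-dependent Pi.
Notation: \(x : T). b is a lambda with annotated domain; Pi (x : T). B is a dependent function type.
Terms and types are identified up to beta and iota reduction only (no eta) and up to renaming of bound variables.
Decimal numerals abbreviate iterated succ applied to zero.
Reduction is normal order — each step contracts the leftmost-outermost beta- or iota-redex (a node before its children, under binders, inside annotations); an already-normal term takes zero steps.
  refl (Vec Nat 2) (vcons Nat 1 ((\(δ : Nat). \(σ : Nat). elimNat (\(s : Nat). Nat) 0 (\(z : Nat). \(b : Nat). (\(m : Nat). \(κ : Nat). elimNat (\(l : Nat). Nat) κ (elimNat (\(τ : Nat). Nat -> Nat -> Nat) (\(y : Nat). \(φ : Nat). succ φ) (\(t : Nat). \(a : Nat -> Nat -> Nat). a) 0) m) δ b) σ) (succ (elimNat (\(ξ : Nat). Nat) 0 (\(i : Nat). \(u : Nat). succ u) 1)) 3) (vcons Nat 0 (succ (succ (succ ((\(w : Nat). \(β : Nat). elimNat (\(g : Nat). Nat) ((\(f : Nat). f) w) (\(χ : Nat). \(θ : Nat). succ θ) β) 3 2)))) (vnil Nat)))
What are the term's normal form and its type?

normal form:
  refl (Vec Nat 2) (vcons Nat 1 6 (vcons Nat 0 8 (vnil Nat)))
the term's type:
  Eq (Vec Nat 2) (vcons Nat 1 6 (vcons Nat 0 8 (vnil Nat))) (vcons Nat 1 6 (vcons Nat 0 8 (vnil Nat)))
observation: the term reaches its normal form after 67 normal-order steps.


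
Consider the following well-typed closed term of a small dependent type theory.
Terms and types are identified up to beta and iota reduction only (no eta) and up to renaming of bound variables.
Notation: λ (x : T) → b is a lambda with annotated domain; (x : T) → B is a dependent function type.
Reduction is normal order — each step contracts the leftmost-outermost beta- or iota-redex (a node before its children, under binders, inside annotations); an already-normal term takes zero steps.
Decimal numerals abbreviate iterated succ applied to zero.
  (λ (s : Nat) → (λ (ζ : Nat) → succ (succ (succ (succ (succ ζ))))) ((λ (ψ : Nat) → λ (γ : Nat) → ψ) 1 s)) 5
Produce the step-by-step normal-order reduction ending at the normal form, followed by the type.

normal-order reduction sequence:
  (λ (s : Nat) → (λ (ζ : Nat) → succ (succ (succ (succ (succ ζ))))) ((λ (ψ : Nat) → λ (γ : Nat) → ψ) 1 s)) 5
  ~> (λ (s : Nat) → succ (succ (succ (succ (succ s))))) ((λ (ζ : Nat) → λ (ψ : Nat) → ζ) 1 5)
  ~> succ (succ (succ (succ (succ ((λ (s : Nat) → λ (ζ : Nat) → s) 1 5)))))
  ~> succ (succ (succ (succ (succ ((λ (s : Nat) → 1) 5)))))
  ~> 6
type:
  Nat


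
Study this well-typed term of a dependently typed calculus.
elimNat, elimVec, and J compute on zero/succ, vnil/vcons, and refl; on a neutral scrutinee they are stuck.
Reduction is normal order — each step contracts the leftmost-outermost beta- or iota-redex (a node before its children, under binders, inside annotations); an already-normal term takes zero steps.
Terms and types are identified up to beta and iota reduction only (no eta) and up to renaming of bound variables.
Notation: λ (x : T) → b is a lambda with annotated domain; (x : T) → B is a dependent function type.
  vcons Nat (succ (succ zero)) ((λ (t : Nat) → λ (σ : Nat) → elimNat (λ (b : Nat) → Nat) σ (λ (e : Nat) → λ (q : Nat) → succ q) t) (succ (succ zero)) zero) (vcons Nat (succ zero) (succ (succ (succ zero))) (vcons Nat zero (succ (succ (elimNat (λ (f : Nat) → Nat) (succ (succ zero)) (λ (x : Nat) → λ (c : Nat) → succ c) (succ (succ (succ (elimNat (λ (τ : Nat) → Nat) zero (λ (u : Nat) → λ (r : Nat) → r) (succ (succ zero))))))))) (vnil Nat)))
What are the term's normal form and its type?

normal form:
  vcons Nat (succ (succ zero)) (succ (succ zero)) (vcons Nat (succ zero) (succ (succ (succ zero))) (vcons Nat zero (succ (succ (succ (succ (succ (succ (succ zero))))))) (vnil Nat)))
inferred type:
  Vec Nat (succ (succ (succ zero)))
observation: the term reaches its normal form after 26 normal-order steps.


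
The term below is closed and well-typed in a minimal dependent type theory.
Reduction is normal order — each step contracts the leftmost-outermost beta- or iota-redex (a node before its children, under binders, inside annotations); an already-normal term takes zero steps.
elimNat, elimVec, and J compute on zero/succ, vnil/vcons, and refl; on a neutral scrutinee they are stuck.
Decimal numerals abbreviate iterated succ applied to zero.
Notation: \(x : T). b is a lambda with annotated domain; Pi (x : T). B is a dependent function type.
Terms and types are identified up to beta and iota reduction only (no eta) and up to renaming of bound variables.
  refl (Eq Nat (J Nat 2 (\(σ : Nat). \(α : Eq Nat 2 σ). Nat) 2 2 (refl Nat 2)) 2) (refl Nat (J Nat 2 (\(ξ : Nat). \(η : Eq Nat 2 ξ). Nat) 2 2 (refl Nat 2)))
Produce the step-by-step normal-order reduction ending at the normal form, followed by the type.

reduction (normal order):
  refl (Eq Nat (J Nat 2 (\(σ : Nat). \(α : Eq Nat 2 σ). Nat) 2 2 (refl Nat 2)) 2) (refl Nat (J Nat 2 (\(ξ : Nat). \(η : Eq Nat 2 ξ). Nat) 2 2 (refl Nat 2)))
  ~> refl (Eq Nat 2 2) (refl Nat (J Nat 2 (\(σ : Nat). \(α : Eq Nat 2 σ). Nat) 2 2 (refl Nat 2)))
  ~> refl (Eq Nat 2 2) (refl Nat 2)
type:
  Eq (Eq Nat 2 2) (refl Nat 2) (refl Nat 2)


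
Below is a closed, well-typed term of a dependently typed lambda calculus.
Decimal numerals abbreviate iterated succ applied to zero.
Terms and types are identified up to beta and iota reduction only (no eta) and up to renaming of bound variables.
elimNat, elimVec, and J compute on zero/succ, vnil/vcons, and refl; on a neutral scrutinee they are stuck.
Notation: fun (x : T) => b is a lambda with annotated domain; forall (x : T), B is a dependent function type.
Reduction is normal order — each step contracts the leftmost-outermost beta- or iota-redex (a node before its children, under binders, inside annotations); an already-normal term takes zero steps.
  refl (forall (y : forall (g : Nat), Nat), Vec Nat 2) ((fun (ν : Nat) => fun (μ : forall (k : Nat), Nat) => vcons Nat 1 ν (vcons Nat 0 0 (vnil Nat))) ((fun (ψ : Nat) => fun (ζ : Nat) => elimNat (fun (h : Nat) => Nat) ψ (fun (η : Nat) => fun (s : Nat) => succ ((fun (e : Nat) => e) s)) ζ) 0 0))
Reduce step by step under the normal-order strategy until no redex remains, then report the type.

reduction (normal order):
  refl (forall (y : forall (g : Nat), Nat), Vec Nat 2) ((fun (ν : Nat) => fun (μ : forall (k : Nat), Nat) => vcons Nat 1 ν (vcons Nat 0 0 (vnil Nat))) ((fun (ψ : Nat) => fun (ζ : Nat) => elimNat (fun (h : Nat) => Nat) ψ (fun (η : Nat) => fun (s : Nat) => succ ((fun (e : Nat) => e) s)) ζ) 0 0))
  ~> refl (forall (y : forall (g : Nat), Nat), Vec Nat 2) (fun (ν : forall (μ : Nat), Nat) => vcons Nat 1 ((fun (k : Nat) => fun (ψ : Nat) => elimNat (fun (ζ : Nat) => Nat) k (fun (h : Nat) => fun (η : Nat) => succ ((fun (s : Nat) => s) η)) ψ) 0 0) (vcons Nat 0 0 (vnil Nat)))
  ~> refl (forall (y : forall (g : Nat), Nat), Vec Nat 2) (fun (ν : forall (μ : Nat), Nat) => vcons Nat 1 ((fun (k : Nat) => elimNat (fun (ψ : Nat) => Nat) 0 (fun (ζ : Nat) => fun (h : Nat) => succ ((fun (η : Nat) => η) h)) k) 0) (vcons Nat 0 0 (vnil Nat)))
  ~> refl (forall (y : forall (g : Nat), Nat), Vec Nat 2) (fun (ν : forall (μ : Nat), Nat) => vcons Nat 1 (elimNat (fun (k : Nat) => Nat) 0 (fun (ψ : Nat) => fun (ζ : Nat) => succ ((fun (h : Nat) => h) ζ)) 0) (vcons Nat 0 0 (vnil Nat)))
  ~> refl (forall (y : forall (g : Nat), Nat), Vec Nat 2) (fun (ν : forall (μ : Nat), Nat) => vcons Nat 1 0 (vcons Nat 0 0 (vnil Nat)))
inferred type:
  Eq (forall (y : forall (g : Nat), Nat), Vec Nat 2) (fun (ν : forall (μ : Nat), Nat) => vcons Nat 1 0 (vcons Nat 0 0 (vnil Nat))) (fun (k : forall (ψ : Nat), Nat) => vcons Nat 1 0 (vcons Nat 0 0 (vnil Nat)))


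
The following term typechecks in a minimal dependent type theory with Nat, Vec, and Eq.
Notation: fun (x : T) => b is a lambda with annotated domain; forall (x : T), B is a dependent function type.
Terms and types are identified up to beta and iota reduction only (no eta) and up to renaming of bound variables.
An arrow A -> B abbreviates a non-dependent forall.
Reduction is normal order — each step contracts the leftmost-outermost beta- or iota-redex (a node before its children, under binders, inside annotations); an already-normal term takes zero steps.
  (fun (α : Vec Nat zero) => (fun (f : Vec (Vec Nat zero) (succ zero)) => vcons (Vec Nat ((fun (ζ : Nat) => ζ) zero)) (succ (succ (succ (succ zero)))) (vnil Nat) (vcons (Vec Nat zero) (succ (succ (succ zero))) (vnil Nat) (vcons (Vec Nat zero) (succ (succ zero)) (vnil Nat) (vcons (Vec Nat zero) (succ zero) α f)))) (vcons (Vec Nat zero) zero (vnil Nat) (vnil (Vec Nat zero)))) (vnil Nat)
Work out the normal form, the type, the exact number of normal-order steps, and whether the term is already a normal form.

normal form:
  vcons (Vec Nat zero) (succ (succ (succ (succ zero)))) (vnil Nat) (vcons (Vec Nat zero) (succ (succ (succ zero))) (vnil Nat) (vcons (Vec Nat zero) (succ (succ zero)) (vnil Nat) (vcons (Vec Nat zero) (succ zero) (vnil Nat) (vcons (Vec Nat zero) zero (vnil Nat) (vnil (Vec Nat zero))))))
the term's type:
  Vec (Vec Nat zero) (succ (succ (succ (succ (succ zero)))))
reduction steps (normal order): 3
term was already normal: no
first contracted redex: a beta-redex


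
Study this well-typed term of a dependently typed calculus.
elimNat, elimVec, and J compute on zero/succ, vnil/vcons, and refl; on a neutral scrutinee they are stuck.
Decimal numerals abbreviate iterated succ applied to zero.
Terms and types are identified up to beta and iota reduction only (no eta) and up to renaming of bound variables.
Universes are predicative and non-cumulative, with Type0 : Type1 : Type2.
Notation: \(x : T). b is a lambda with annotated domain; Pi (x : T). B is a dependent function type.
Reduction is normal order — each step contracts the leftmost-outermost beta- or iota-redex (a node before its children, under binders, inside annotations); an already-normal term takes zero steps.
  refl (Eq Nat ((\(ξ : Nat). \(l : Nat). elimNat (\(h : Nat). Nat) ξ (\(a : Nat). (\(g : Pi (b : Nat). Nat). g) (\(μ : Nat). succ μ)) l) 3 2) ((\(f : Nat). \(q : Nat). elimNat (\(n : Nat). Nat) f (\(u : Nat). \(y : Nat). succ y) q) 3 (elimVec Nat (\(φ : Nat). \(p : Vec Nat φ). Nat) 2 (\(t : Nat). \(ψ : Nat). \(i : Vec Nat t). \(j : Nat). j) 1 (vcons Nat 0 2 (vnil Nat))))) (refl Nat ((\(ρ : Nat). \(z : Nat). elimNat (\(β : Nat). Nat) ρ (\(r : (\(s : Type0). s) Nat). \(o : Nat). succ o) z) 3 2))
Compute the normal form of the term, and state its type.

resulting normal form:
  refl (Eq Nat 5 5) (refl Nat 5)
inferred type:
  Eq (Eq Nat 5 5) (refl Nat 5) (refl Nat 5)
observation: the first redex contracted is a beta-redex; the normal form is reached in 35 normal-order steps.


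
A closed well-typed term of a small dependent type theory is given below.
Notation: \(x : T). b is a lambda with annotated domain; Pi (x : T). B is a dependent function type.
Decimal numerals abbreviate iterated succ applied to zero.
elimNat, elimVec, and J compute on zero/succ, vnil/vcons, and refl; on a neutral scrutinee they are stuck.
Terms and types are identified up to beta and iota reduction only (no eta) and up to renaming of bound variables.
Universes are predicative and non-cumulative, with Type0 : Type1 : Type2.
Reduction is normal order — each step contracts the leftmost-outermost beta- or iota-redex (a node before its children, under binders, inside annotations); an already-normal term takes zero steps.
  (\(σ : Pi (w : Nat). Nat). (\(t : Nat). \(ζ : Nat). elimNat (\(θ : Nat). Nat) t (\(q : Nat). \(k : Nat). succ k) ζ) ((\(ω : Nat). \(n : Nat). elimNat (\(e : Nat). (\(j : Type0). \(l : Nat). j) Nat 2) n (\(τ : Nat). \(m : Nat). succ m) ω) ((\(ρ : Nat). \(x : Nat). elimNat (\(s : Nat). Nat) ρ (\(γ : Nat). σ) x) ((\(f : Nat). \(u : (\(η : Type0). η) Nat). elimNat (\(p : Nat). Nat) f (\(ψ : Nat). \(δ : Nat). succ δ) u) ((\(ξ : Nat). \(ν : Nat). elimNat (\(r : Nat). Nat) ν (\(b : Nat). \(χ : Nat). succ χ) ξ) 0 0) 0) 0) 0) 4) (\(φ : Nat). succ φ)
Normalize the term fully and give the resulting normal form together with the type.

resulting normal form:
  4
type:
  Nat
observation: normalization takes exactly 30 steps under the normal-order strategy.


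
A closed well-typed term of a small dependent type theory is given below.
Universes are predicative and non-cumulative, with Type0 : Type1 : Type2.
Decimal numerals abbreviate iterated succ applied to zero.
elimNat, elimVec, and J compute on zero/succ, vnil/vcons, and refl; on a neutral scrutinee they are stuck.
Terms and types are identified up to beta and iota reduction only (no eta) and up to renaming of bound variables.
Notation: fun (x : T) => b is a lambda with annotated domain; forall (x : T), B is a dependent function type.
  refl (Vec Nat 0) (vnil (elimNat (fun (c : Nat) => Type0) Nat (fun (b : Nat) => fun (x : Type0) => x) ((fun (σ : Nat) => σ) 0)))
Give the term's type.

the term's type:
  Eq (Vec Nat 0) (vnil Nat) (vnil Nat)


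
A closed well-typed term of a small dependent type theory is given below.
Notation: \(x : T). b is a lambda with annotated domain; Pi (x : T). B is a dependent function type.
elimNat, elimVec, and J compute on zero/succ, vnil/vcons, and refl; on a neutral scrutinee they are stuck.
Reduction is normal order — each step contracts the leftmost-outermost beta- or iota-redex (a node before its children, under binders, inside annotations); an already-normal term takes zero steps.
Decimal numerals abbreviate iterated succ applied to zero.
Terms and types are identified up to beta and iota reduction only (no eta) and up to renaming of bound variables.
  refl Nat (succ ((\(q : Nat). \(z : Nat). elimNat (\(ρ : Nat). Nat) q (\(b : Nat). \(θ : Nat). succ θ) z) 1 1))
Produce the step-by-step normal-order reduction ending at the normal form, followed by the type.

normal-order reduction sequence:
  refl Nat (succ ((\(q : Nat). \(z : Nat). elimNat (\(ρ : Nat). Nat) q (\(b : Nat). \(θ : Nat). succ θ) z) 1 1))
  ~> refl Nat (succ ((\(q : Nat). elimNat (\(z : Nat). Nat) 1 (\(ρ : Nat). \(b : Nat). succ b) q) 1))
  ~> refl Nat (succ (elimNat (\(q : Nat). Nat) 1 (\(z : Nat). \(ρ : Nat). succ ρ) 1))
  ~> refl Nat (succ ((\(q : Nat). \(z : Nat). succ z) 0 (elimNat (\(ρ : Nat). Nat) 1 (\(b : Nat). \(θ : Nat). succ θ) 0)))
  ~> refl Nat (succ ((\(q : Nat). succ q) (elimNat (\(z : Nat). Nat) 1 (\(ρ : Nat). \(b : Nat). succ b) 0)))
  ~> refl Nat (succ (succ (elimNat (\(q : Nat). Nat) 1 (\(z : Nat). \(ρ : Nat). succ ρ) 0)))
  ~> refl Nat 3
type:
  Eq Nat 3 3


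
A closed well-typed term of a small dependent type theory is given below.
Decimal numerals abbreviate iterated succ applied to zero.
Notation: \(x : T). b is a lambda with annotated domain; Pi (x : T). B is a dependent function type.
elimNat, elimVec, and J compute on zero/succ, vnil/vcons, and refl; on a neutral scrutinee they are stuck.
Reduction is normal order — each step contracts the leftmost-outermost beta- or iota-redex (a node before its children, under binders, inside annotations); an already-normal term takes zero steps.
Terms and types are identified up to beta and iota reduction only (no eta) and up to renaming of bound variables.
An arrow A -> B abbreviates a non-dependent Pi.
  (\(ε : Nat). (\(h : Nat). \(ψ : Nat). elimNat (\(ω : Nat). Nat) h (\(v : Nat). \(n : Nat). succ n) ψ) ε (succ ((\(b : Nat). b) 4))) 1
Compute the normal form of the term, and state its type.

reduced normal form:
  6
type:
  Nat


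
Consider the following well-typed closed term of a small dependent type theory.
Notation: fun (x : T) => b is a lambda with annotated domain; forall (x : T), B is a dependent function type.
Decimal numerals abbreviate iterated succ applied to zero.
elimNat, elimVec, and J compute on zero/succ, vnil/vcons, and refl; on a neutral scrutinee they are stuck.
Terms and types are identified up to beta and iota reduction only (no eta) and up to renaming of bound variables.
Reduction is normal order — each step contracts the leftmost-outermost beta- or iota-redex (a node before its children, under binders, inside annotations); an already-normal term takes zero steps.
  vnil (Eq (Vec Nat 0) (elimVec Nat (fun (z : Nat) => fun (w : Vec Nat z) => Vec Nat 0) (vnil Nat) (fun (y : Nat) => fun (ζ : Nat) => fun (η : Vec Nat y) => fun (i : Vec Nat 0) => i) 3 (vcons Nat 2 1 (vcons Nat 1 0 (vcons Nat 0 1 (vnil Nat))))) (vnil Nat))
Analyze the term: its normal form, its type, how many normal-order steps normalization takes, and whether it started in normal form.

normal form:
  vnil (Eq (Vec Nat 0) (vnil Nat) (vnil Nat))
inferred type:
  Vec (Eq (Vec Nat 0) (vnil Nat) (vnil Nat)) 0
reduction steps (normal order): 16
already normal: no
first contracted redex: an elimVec iota-redex


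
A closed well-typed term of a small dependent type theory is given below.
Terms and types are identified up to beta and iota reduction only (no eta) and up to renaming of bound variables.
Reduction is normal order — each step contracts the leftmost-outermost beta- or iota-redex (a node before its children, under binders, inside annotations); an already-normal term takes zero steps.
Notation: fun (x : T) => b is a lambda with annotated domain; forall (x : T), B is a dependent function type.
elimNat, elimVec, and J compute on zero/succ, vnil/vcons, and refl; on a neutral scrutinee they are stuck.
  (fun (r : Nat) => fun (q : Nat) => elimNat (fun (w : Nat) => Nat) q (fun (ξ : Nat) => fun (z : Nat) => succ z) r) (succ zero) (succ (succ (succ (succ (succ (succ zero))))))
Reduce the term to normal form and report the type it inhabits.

resulting normal form:
  succ (succ (succ (succ (succ (succ (succ zero))))))
type:
  Nat
observation: the first redex contracted is a beta-redex; the normal form is reached in 6 normal-order steps.


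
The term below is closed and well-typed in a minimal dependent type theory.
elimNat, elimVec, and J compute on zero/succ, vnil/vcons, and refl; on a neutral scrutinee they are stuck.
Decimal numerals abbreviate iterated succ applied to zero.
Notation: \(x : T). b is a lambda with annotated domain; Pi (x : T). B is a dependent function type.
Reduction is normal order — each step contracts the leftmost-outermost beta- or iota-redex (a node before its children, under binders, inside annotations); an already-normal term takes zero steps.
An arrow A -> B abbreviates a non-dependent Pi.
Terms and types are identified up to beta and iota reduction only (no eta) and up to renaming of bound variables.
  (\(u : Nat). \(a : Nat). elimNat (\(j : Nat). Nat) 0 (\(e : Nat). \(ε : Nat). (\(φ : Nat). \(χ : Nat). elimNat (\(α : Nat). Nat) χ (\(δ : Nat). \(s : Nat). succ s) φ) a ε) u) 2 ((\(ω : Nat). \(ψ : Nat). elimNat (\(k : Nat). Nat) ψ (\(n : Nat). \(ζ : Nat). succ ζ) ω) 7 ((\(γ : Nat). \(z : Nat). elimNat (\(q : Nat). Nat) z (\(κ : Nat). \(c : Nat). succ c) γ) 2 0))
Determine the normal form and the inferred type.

normal form:
  18
type:
  Nat
observation: the leftmost-outermost redex is a beta-redex, and normalization takes 135 steps.


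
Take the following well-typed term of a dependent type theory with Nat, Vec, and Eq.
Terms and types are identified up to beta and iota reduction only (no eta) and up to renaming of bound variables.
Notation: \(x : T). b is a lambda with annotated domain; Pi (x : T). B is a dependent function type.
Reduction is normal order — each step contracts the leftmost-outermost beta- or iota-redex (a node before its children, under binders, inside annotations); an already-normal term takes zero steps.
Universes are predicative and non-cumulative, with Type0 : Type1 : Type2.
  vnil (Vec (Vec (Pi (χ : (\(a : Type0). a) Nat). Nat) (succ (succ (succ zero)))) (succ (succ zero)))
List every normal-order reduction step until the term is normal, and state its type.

normal-order reduction sequence:
  vnil (Vec (Vec (Pi (χ : (\(a : Type0). a) Nat). Nat) (succ (succ (succ zero)))) (succ (succ zero)))
  ~> vnil (Vec (Vec (Pi (χ : Nat). Nat) (succ (succ (succ zero)))) (succ (succ zero)))
inferred type:
  Vec (Vec (Vec (Pi (χ : Nat). Nat) (succ (succ (succ zero)))) (succ (succ zero))) zero


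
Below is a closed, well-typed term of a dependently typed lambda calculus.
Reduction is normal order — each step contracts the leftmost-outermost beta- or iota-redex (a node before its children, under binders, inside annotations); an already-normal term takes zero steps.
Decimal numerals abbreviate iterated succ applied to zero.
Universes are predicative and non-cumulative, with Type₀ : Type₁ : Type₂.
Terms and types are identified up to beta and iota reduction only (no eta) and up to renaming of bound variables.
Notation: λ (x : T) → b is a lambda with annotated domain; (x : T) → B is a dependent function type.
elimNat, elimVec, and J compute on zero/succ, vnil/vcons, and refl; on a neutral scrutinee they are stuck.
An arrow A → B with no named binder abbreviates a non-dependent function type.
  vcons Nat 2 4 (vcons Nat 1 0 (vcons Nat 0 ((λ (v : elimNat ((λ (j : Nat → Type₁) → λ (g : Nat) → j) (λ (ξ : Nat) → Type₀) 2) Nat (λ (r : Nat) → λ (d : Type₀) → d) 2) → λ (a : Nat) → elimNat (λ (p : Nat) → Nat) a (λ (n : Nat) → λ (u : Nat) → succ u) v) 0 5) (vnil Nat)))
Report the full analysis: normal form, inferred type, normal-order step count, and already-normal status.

resulting normal form:
  vcons Nat 2 4 (vcons Nat 1 0 (vcons Nat 0 5 (vnil Nat)))
the term's type:
  Vec Nat 3
reduction steps (normal order): 3
term was already normal: no
first contracted redex: a beta-redex


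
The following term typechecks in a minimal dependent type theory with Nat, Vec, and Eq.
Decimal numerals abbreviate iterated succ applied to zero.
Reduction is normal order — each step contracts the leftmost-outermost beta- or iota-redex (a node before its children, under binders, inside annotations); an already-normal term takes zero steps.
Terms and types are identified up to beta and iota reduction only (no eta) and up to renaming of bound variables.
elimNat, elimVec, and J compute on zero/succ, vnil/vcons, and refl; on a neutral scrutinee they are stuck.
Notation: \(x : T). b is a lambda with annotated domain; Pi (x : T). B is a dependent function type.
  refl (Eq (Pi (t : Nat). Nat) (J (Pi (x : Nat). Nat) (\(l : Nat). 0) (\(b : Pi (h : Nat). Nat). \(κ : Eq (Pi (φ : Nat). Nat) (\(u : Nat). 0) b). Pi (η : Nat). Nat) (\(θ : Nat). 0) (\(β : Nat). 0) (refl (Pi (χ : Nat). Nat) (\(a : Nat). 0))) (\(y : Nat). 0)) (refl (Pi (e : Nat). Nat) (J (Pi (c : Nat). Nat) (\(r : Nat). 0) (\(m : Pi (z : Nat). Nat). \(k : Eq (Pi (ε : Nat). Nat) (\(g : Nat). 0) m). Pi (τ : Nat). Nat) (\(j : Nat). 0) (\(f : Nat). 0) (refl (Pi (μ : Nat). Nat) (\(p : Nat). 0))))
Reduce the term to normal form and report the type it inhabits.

reduced normal form:
  refl (Eq (Pi (t : Nat). Nat) (\(x : Nat). 0) (\(l : Nat). 0)) (refl (Pi (b : Nat). Nat) (\(h : Nat). 0))
inferred type:
  Eq (Eq (Pi (t : Nat). Nat) (\(x : Nat). 0) (\(l : Nat). 0)) (refl (Pi (b : Nat). Nat) (\(h : Nat). 0)) (refl (Pi (κ : Nat). Nat) (\(φ : Nat). 0))


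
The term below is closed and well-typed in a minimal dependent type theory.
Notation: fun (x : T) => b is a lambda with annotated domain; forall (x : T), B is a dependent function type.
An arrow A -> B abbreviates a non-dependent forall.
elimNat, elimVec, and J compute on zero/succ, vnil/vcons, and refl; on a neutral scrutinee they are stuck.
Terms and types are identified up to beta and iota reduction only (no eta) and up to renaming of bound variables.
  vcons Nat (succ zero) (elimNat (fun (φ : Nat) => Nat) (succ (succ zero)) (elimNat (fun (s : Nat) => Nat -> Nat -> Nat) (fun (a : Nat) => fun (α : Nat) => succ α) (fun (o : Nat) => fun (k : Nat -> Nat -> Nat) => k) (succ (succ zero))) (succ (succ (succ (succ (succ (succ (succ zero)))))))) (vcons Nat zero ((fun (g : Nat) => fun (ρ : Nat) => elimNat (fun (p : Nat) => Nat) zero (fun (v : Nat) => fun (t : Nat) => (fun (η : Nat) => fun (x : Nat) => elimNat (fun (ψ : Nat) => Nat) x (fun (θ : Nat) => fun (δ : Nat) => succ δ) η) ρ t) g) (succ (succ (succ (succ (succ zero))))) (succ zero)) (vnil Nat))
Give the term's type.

inferred type:
  Vec Nat (succ (succ zero))


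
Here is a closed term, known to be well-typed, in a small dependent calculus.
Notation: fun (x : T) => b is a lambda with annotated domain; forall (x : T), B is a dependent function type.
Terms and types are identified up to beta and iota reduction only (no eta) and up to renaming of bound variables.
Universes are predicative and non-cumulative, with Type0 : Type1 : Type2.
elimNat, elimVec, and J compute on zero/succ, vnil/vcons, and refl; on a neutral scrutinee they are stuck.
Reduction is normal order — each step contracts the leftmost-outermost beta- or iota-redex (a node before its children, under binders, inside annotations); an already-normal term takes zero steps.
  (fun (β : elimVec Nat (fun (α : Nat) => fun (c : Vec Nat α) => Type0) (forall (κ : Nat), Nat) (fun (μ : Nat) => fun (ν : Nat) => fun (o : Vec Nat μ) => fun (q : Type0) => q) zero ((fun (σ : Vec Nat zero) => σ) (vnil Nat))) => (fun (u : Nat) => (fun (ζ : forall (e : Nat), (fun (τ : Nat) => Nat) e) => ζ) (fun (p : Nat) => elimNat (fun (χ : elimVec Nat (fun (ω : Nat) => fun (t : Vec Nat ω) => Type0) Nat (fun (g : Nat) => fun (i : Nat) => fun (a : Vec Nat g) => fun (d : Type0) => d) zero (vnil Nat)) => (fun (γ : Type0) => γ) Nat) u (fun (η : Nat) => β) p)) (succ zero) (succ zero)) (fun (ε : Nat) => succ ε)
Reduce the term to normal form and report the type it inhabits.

normal form:
  succ (succ zero)
inferred type:
  Nat


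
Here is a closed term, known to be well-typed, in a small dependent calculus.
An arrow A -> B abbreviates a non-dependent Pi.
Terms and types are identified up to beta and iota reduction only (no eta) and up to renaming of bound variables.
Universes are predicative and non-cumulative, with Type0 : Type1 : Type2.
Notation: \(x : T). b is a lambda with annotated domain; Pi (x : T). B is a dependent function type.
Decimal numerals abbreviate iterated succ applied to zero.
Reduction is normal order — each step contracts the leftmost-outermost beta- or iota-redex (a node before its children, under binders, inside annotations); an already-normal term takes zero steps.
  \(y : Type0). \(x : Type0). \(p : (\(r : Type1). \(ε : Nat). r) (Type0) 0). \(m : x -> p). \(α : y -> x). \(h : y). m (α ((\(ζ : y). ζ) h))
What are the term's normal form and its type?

resulting normal form:
  \(y : Type0). \(x : Type0). \(p : Type0). \(r : x -> p). \(ε : y -> x). \(m : y). r (ε m)
inferred type:
  Pi (y : Type0). Pi (x : Type0). Pi (p : Type0). (x -> p) -> (y -> x) -> y -> p


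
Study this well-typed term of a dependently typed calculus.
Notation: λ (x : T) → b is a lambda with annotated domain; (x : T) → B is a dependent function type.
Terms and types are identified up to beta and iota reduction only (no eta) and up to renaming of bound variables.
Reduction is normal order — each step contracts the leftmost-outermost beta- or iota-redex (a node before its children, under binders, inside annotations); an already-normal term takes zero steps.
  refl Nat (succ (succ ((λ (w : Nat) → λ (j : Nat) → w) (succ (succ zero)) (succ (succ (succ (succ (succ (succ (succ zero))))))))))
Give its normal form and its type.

normal form:
  refl Nat (succ (succ (succ (succ zero))))
inferred type:
  Eq Nat (succ (succ (succ (succ zero)))) (succ (succ (succ (succ zero))))
observation: normalization takes exactly 2 steps under the normal-order strategy.


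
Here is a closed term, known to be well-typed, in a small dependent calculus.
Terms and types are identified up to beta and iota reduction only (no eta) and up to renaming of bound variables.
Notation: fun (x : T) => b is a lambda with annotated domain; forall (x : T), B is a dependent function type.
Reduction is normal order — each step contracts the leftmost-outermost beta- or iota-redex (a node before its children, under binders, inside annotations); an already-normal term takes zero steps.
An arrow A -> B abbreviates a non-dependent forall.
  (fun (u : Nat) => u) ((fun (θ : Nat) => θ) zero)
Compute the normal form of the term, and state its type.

reduced normal form:
  zero
type:
  Nat
observation: the first redex contracted is a beta-redex; the normal form is reached in 2 normal-order steps.


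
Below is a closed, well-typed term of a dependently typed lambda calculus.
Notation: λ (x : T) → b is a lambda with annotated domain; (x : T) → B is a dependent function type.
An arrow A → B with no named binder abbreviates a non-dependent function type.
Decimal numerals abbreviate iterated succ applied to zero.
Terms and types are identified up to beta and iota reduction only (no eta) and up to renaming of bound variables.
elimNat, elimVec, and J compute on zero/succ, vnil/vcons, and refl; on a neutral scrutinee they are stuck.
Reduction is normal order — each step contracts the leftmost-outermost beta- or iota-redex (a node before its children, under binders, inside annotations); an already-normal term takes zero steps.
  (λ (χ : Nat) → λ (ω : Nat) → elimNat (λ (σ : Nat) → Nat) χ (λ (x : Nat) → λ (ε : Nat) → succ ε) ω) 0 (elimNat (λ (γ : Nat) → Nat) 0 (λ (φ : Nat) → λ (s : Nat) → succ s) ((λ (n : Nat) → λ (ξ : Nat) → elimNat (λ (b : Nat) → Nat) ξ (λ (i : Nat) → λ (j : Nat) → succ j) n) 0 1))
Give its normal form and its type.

resulting normal form:
  1
the term's type:
  Nat
observation: contracting a beta-redex first, the term normalizes in 13 steps.


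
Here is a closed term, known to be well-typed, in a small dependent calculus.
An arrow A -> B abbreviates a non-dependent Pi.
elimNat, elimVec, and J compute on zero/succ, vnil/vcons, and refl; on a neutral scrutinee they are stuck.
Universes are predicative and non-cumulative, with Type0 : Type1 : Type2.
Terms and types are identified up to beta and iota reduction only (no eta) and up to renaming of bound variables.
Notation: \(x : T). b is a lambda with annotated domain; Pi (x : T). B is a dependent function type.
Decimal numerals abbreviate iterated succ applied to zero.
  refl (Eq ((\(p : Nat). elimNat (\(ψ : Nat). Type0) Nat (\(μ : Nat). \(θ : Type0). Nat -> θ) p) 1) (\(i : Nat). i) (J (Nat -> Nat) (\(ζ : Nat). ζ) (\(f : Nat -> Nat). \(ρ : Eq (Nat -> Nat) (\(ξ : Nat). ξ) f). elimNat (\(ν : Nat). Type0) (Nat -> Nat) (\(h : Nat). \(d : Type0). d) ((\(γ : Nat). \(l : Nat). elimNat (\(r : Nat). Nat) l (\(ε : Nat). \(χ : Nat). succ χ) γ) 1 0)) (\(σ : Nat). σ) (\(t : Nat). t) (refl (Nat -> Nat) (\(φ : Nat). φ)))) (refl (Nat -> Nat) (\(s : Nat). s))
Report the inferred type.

the term's type:
  Eq (Eq (Nat -> Nat) (\(p : Nat). p) (\(ψ : Nat). ψ)) (refl (Nat -> Nat) (\(μ : Nat). μ)) (refl (Nat -> Nat) (\(θ : Nat). θ))


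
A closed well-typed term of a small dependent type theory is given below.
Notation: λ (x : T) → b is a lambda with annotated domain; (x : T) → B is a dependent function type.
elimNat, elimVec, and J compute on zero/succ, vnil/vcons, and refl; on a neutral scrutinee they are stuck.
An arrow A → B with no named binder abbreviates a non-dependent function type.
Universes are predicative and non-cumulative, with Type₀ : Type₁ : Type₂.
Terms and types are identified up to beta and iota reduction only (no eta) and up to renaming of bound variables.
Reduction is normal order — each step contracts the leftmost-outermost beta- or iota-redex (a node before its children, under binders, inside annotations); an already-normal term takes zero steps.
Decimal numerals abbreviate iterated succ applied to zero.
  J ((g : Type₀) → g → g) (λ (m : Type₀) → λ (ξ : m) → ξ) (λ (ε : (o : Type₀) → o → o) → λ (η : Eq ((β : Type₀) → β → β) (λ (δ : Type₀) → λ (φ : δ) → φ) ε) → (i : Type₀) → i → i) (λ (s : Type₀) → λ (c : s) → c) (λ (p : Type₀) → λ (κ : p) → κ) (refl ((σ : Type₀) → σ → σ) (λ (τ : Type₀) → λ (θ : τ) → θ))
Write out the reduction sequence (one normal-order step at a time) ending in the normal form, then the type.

normal-order reduction:
  J ((g : Type₀) → g → g) (λ (m : Type₀) → λ (ξ : m) → ξ) (λ (ε : (o : Type₀) → o → o) → λ (η : Eq ((β : Type₀) → β → β) (λ (δ : Type₀) → λ (φ : δ) → φ) ε) → (i : Type₀) → i → i) (λ (s : Type₀) → λ (c : s) → c) (λ (p : Type₀) → λ (κ : p) → κ) (refl ((σ : Type₀) → σ → σ) (λ (τ : Type₀) → λ (θ : τ) → θ))
  ~> λ (g : Type₀) → λ (m : g) → m
inferred type:
  (g : Type₀) → g → g


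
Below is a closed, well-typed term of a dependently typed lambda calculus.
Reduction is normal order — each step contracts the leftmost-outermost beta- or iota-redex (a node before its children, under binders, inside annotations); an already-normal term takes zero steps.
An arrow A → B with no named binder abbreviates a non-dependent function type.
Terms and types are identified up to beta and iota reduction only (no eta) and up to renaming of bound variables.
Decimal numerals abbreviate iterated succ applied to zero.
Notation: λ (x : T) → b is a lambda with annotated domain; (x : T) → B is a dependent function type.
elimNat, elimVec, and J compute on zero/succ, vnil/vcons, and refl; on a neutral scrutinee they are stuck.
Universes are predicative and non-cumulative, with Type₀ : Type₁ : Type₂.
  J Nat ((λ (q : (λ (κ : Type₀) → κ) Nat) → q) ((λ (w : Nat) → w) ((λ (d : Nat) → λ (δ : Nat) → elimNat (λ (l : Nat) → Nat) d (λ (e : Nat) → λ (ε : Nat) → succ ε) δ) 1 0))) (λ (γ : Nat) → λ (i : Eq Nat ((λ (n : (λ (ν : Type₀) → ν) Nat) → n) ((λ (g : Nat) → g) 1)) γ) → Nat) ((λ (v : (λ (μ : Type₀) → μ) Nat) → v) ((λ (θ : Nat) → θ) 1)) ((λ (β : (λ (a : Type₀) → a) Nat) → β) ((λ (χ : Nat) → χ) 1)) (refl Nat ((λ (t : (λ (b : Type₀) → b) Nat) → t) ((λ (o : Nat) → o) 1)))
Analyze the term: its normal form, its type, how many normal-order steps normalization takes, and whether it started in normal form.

normal form:
  1
type:
  Nat
steps to reach normal form (normal order): 3
already normal: no
first redex: a J iota-redex


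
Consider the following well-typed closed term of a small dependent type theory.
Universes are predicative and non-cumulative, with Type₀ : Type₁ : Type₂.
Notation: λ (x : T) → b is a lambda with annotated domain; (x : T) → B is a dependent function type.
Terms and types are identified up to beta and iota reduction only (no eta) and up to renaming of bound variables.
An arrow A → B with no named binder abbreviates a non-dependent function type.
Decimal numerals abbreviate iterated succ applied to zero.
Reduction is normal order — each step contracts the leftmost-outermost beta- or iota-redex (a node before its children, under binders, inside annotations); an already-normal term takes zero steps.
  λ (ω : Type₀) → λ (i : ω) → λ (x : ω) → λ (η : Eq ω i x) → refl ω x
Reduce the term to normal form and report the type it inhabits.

reduced normal form:
  λ (ω : Type₀) → λ (i : ω) → λ (x : ω) → λ (η : Eq ω i x) → refl ω x
inferred type:
  (ω : Type₀) → (i : ω) → (x : ω) → Eq ω i x → Eq ω x x
observation: the term is already in normal form.
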